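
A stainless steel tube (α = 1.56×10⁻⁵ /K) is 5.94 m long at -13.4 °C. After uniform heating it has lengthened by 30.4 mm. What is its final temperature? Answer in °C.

T = 315 °C

ΔL = αL₀ΔT ⇒ ΔT = ΔL / (αL₀)
ΔT = 30.4×10⁻³ m / (1.56×10⁻⁵ × 5.94 m) = 328.07 K
T = -13.4 + 328.07 = 314.67 °C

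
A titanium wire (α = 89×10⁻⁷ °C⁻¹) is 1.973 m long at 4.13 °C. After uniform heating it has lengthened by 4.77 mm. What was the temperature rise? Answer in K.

ΔL = αL₀ΔT ⇒ ΔT = ΔL / (αL₀)
ΔT = 4.77×10⁻³ m / (89×10⁻⁷ × 1.973 m) = 271.64 K

ΔT = 272 K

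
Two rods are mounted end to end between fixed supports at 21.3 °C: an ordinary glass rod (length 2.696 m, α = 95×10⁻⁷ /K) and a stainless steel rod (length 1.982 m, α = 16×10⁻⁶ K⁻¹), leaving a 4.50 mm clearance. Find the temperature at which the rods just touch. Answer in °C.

T = 99.8 °C

Gap closes when ΔL₁ + ΔL₂ = 4.50 mm = 4.50×10⁻³ m
(α₁L₁ + α₂L₂)ΔT = g
α₁L₁ + α₂L₂ = 95×10⁻⁷×2.696 + 16×10⁻⁶×1.982 = 5.7324×10⁻⁵ m/K
ΔT = 4.50×10⁻³ / 5.7324×10⁻⁵ = 78.501 K
T = 21.3 + 78.501 = 99.801 °C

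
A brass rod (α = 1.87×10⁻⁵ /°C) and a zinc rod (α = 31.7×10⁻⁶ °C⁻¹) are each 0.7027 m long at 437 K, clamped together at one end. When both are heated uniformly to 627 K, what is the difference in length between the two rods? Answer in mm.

ΔT = 190 K
brass: ΔL = 1.87×10⁻⁵ × 0.7027 m × 190 = 2.4967×10⁻³ m = 2.4967 mm
zinc: ΔL = 31.7×10⁻⁶ × 0.7027 m × 190 = 4.2324×10⁻³ m = 4.2324 mm
difference = 4.2324 − 2.4967 = 1.7357 mm

1.74 mm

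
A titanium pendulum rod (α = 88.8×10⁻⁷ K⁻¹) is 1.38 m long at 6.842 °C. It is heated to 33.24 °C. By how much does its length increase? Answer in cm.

|ΔT| = |33.24 − 6.842| = 26.398 K
ΔL = αL₀ΔT = (88.8×10⁻⁷)(1.38)(26.398) = 3.23×10⁻⁴ m

ΔL = 0.0323 cm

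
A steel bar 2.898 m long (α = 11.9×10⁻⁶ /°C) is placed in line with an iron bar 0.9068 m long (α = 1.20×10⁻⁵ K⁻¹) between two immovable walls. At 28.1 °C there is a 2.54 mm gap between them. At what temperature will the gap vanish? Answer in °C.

T = 84.1 °C

Gap closes when ΔL₁ + ΔL₂ = 2.54 mm = 2.54×10⁻³ m
(α₁L₁ + α₂L₂)ΔT = g
α₁L₁ + α₂L₂ = 11.9×10⁻⁶×2.898 + 1.20×10⁻⁵×0.9068 = 4.53678×10⁻⁵ m/K
ΔT = 2.54×10⁻³ / 4.53678×10⁻⁵ = 55.987 K
T = 28.1 + 55.987 = 84.087 °C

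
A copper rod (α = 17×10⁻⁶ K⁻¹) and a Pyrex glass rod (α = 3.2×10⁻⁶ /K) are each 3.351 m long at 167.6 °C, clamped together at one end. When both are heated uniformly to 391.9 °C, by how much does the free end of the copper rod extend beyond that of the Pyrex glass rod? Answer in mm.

10.4 mm

ΔT = 224.3 K
copper: ΔL = 17×10⁻⁶ × 3.351 m × 224.3 = 1.2778×10⁻² m = 12.778 mm
Pyrex glass: ΔL = 3.2×10⁻⁶ × 3.351 m × 224.3 = 2.4052×10⁻³ m = 2.4052 mm
difference = 12.778 − 2.4052 = 10.3728 mm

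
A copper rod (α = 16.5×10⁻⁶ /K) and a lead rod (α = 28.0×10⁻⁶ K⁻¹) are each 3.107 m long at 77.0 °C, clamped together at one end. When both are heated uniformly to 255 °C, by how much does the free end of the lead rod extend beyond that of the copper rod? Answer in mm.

ΔT = 178.0 K
copper: ΔL = 16.5×10⁻⁶ × 3.107 m × 178.0 = 9.1253×10⁻³ m = 9.1253 mm
lead: ΔL = 28.0×10⁻⁶ × 3.107 m × 178.0 = 1.5485×10⁻² m = 15.485 mm
difference = 15.485 − 9.1253 = 6.3597 mm

6.36 mm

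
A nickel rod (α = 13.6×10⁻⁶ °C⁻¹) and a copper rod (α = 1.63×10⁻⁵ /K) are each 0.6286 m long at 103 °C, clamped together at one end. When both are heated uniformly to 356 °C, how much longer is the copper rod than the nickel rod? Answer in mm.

ΔT = 253 K
nickel: ΔL = 13.6×10⁻⁶ × 0.6286 m × 253 = 2.1629×10⁻³ m = 2.1629 mm
copper: ΔL = 1.63×10⁻⁵ × 0.6286 m × 253 = 2.5923×10⁻³ m = 2.5923 mm
difference = 2.5923 − 2.1629 = 0.4294 mm

0.429 mm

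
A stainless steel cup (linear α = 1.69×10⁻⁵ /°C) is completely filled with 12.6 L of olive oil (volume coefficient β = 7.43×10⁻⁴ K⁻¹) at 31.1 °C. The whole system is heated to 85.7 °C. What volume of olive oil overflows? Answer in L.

0.476 L

The cup also expands: β_container ≈ 3α = 5.07×10⁻⁵ /K
Net overflow = V₀(β_liq − 3α_cont)ΔT
β − 3α = 7.43×10⁻⁴ − 5.07×10⁻⁵ = 6.923×10⁻⁴ /K; ΔT = 54.6 K
ΔV = 12.6 × 6.923×10⁻⁴ × 54.6 = 0.476 L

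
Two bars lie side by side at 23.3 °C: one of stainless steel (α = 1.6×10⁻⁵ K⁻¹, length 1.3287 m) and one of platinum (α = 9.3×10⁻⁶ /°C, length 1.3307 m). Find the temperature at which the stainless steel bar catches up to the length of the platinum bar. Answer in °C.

T = 248.4 °C

L₁(1 + α₁ΔT) = L₂(1 + α₂ΔT) ⇒ ΔT = (L₂ − L₁)/(α₁L₁ − α₂L₂)
L₂ − L₁ = 1.3307 − 1.3287 = 2.00×10⁻³ m
α₁L₁ − α₂L₂ = 1.6×10⁻⁵×1.3287 − 9.3×10⁻⁶×1.3307 = 8.88369×10⁻⁶ m/K
ΔT = 2.00×10⁻³ / 8.88369×10⁻⁶ = 225.132 K
T = 23.3 + 225.132 = 248.432 °C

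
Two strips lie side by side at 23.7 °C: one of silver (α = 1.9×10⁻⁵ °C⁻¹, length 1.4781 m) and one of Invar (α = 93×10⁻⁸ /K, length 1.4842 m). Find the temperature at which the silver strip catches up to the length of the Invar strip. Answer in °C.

Equal length when α₁L₁ΔT − α₂L₂ΔT = L₂ − L₁ = 6.10×10⁻³ m
α₁L₁ = 2.80839×10⁻⁵, α₂L₂ = 1.380306×10⁻⁶ → Δ(αL) = 2.6703594×10⁻⁵ m/K
ΔT = 6.10×10⁻³ / 2.6703594×10⁻⁵ = 228.434 K, so T = 23.7 + 228.434 = 252.134 °C

T = 252.1 °C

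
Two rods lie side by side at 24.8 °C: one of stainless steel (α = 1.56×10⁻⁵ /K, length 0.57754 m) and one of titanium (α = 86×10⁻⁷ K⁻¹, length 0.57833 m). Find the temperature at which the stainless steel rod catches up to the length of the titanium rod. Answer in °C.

L₁(1 + α₁ΔT) = L₂(1 + α₂ΔT) ⇒ ΔT = (L₂ − L₁)/(α₁L₁ − α₂L₂)
L₂ − L₁ = 0.57833 − 0.57754 = 7.90×10⁻⁴ m
α₁L₁ − α₂L₂ = 1.56×10⁻⁵×0.57754 − 86×10⁻⁷×0.57833 = 4.035986×10⁻⁶ m/K
ΔT = 7.90×10⁻⁴ / 4.035986×10⁻⁶ = 195.739 K
T = 24.8 + 195.739 = 220.539 °C

T = 220.5 °C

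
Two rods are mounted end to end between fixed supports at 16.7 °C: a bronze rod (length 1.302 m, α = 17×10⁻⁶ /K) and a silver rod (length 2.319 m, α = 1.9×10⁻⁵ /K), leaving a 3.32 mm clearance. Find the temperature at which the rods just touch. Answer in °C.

Gap closes when ΔL₁ + ΔL₂ = 3.32 mm = 3.32×10⁻³ m
(α₁L₁ + α₂L₂)ΔT = g
α₁L₁ + α₂L₂ = 17×10⁻⁶×1.302 + 1.9×10⁻⁵×2.319 = 6.6195×10⁻⁵ m/K
ΔT = 3.32×10⁻³ / 6.6195×10⁻⁵ = 50.155 K
T = 16.7 + 50.155 = 66.855 °C

T = 66.9 °C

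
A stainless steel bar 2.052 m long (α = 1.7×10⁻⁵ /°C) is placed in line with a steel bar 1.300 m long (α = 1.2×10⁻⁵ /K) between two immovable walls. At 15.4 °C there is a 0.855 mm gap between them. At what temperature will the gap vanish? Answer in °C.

T = 32.3 °C

Gap closes when ΔL₁ + ΔL₂ = 0.855 mm = 8.55×10⁻⁴ m
(α₁L₁ + α₂L₂)ΔT = g
α₁L₁ + α₂L₂ = 1.7×10⁻⁵×2.052 + 1.2×10⁻⁵×1.300 = 5.0484×10⁻⁵ m/K
ΔT = 8.55×10⁻⁴ / 5.0484×10⁻⁵ = 16.936 K
T = 15.4 + 16.936 = 32.336 °C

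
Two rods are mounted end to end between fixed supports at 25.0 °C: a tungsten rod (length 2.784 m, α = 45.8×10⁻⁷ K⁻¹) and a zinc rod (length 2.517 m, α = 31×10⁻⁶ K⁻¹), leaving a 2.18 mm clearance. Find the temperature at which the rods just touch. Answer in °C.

Gap closes when ΔL₁ + ΔL₂ = 2.18 mm = 2.18×10⁻³ m
(α₁L₁ + α₂L₂)ΔT = g
α₁L₁ + α₂L₂ = 45.8×10⁻⁷×2.784 + 31×10⁻⁶×2.517 = 9.077772×10⁻⁵ m/K
ΔT = 2.18×10⁻³ / 9.077772×10⁻⁵ = 24.015 K
T = 25.0 + 24.015 = 49.015 °C

T = 49.0 °C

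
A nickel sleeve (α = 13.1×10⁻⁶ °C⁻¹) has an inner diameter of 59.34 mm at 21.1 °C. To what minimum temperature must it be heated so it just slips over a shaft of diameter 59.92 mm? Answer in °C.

T = 767 °C

Required Δd = 59.92 − 59.34 = 0.58 mm
Δd = αd₀ΔT ⇒ ΔT = Δd/(αd₀) = 0.58 / (13.1×10⁻⁶ × 59.34) = 746.12 K
T_min = 21.1 + 746.12 = 767.22 °C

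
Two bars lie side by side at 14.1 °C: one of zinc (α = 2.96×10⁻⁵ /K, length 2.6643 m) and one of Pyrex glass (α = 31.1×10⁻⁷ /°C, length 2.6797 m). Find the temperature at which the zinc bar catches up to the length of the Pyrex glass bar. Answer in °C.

T = 232.4 °C

L₁(1 + α₁ΔT) = L₂(1 + α₂ΔT) ⇒ ΔT = (L₂ − L₁)/(α₁L₁ − α₂L₂)
L₂ − L₁ = 2.6797 − 2.6643 = 1.54×10⁻² m
α₁L₁ − α₂L₂ = 2.96×10⁻⁵×2.6643 − 31.1×10⁻⁷×2.6797 = 7.0529413×10⁻⁵ m/K
ΔT = 1.54×10⁻² / 7.0529413×10⁻⁵ = 218.349 K
T = 14.1 + 218.349 = 232.449 °C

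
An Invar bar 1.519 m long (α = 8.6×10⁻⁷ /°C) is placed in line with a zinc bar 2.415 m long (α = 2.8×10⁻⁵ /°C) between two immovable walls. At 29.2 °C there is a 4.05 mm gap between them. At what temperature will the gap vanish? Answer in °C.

T = 88.0 °C

Gap closes when ΔL₁ + ΔL₂ = 4.05 mm = 4.05×10⁻³ m
(α₁L₁ + α₂L₂)ΔT = g
α₁L₁ + α₂L₂ = 8.6×10⁻⁷×1.519 + 2.8×10⁻⁵×2.415 = 6.892634×10⁻⁵ m/K
ΔT = 4.05×10⁻³ / 6.892634×10⁻⁵ = 58.758 K
T = 29.2 + 58.758 = 87.958 °C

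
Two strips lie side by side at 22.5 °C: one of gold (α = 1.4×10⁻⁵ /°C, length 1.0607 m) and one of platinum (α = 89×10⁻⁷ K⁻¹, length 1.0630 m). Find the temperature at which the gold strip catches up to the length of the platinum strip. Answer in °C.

Equal length when α₁L₁ΔT − α₂L₂ΔT = L₂ − L₁ = 2.30×10⁻³ m
α₁L₁ = 1.48498×10⁻⁵, α₂L₂ = 9.4607×10⁻⁶ → Δ(αL) = 5.3891×10⁻⁶ m/K
ΔT = 2.30×10⁻³ / 5.3891×10⁻⁶ = 426.787 K, so T = 22.5 + 426.787 = 449.287 °C

T = 449.3 °C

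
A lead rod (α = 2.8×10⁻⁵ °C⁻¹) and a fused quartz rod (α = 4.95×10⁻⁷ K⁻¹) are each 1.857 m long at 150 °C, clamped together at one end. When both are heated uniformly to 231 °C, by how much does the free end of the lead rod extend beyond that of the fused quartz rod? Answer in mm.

4.14 mm

ΔT = 81 K
lead: ΔL = 2.8×10⁻⁵ × 1.857 m × 81 = 4.2117×10⁻³ m = 4.2117 mm
fused quartz: ΔL = 4.95×10⁻⁷ × 1.857 m × 81 = 7.4456×10⁻⁵ m = 0.074456 mm
difference = 4.2117 − 0.074456 = 4.137244 mm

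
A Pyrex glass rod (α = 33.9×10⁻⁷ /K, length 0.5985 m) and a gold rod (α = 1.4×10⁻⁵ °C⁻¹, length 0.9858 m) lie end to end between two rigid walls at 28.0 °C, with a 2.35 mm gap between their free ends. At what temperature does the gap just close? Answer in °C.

T = 176 °C

Gap closes when ΔL₁ + ΔL₂ = 2.35 mm = 2.35×10⁻³ m
(α₁L₁ + α₂L₂)ΔT = g
α₁L₁ + α₂L₂ = 33.9×10⁻⁷×0.5985 + 1.4×10⁻⁵×0.9858 = 1.5830115×10⁻⁵ m/K
ΔT = 2.35×10⁻³ / 1.5830115×10⁻⁵ = 148.45 K
T = 28.0 + 148.45 = 176.45 °C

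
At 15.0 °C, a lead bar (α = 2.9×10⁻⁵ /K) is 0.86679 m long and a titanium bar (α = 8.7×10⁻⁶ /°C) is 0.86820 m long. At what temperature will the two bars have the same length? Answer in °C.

Equal length when α₁L₁ΔT − α₂L₂ΔT = L₂ − L₁ = 1.41×10⁻³ m
α₁L₁ = 2.513691×10⁻⁵, α₂L₂ = 7.55334×10⁻⁶ → Δ(αL) = 1.758357×10⁻⁵ m/K
ΔT = 1.41×10⁻³ / 1.758357×10⁻⁵ = 80.1885 K, so T = 15.0 + 80.1885 = 95.1885 °C

T = 95.19 °C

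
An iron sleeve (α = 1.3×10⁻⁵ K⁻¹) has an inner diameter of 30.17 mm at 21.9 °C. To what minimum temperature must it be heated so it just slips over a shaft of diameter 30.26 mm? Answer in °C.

Required Δd = 30.26 − 30.17 = 0.09 mm
Δd = αd₀ΔT ⇒ ΔT = Δd/(αd₀) = 0.09 / (1.3×10⁻⁵ × 30.17) = 229.47 K
T_min = 21.9 + 229.47 = 251.37 °C

T = 251 °C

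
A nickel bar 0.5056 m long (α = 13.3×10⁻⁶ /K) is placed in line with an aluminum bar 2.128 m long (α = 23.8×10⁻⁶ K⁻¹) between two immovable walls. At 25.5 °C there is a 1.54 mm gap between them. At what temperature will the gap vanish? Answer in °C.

Gap closes when ΔL₁ + ΔL₂ = 1.54 mm = 1.54×10⁻³ m
(α₁L₁ + α₂L₂)ΔT = g
α₁L₁ + α₂L₂ = 13.3×10⁻⁶×0.5056 + 23.8×10⁻⁶×2.128 = 5.737088×10⁻⁵ m/K
ΔT = 1.54×10⁻³ / 5.737088×10⁻⁵ = 26.843 K
T = 25.5 + 26.843 = 52.343 °C

T = 52.3 °C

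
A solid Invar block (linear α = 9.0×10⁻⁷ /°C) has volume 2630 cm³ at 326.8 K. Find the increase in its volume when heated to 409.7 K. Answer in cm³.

ΔV = 0.589 cm³

Isotropic solid: β ≈ 3α = 2.7×10⁻⁶ /K; ΔT = 82.9 K
ΔV = 3αV₀ΔT = 3(9.0×10⁻⁷)(2630)(82.9) = 0.589 cm³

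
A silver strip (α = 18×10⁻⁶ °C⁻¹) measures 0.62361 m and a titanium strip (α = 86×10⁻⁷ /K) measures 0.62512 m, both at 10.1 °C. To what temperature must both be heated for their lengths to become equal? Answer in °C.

Equal length when α₁L₁ΔT − α₂L₂ΔT = L₂ − L₁ = 1.51×10⁻³ m
α₁L₁ = 1.122498×10⁻⁵, α₂L₂ = 5.376032×10⁻⁶ → Δ(αL) = 5.848948×10⁻⁶ m/K
ΔT = 1.51×10⁻³ / 5.848948×10⁻⁶ = 258.166 K, so T = 10.1 + 258.166 = 268.266 °C

T = 268.3 °C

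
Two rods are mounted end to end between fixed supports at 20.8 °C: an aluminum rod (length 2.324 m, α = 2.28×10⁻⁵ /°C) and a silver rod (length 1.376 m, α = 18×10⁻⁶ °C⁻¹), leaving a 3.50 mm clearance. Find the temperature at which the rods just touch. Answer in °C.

T = 65.8 °C

Gap closes when ΔL₁ + ΔL₂ = 3.50 mm = 3.50×10⁻³ m
(α₁L₁ + α₂L₂)ΔT = g
α₁L₁ + α₂L₂ = 2.28×10⁻⁵×2.324 + 18×10⁻⁶×1.376 = 7.77552×10⁻⁵ m/K
ΔT = 3.50×10⁻³ / 7.77552×10⁻⁵ = 45.013 K
T = 20.8 + 45.013 = 65.813 °C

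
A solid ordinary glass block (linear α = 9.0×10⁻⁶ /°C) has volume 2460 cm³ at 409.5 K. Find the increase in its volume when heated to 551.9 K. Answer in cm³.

ΔV = 9.46 cm³

Isotropic solid: β ≈ 3α = 2.7×10⁻⁵ /K; ΔT = 142.4 K
ΔV = 3αV₀ΔT = 3(9.0×10⁻⁶)(2460)(142.4) = 9.46 cm³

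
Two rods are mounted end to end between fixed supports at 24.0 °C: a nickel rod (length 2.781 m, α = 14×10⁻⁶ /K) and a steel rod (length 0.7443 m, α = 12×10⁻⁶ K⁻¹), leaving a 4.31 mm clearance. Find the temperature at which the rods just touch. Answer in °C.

Gap closes when ΔL₁ + ΔL₂ = 4.31 mm = 4.31×10⁻³ m
(α₁L₁ + α₂L₂)ΔT = g
α₁L₁ + α₂L₂ = 14×10⁻⁶×2.781 + 12×10⁻⁶×0.7443 = 4.78656×10⁻⁵ m/K
ΔT = 4.31×10⁻³ / 4.78656×10⁻⁵ = 90.04 K
T = 24.0 + 90.04 = 114.04 °C

T = 114 °C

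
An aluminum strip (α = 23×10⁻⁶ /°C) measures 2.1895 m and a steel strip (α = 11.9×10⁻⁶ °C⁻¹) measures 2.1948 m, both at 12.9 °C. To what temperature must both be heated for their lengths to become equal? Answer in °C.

T = 231.5 °C

L₁(1 + α₁ΔT) = L₂(1 + α₂ΔT) ⇒ ΔT = (L₂ − L₁)/(α₁L₁ − α₂L₂)
L₂ − L₁ = 2.1948 − 2.1895 = 5.30×10⁻³ m
α₁L₁ − α₂L₂ = 23×10⁻⁶×2.1895 − 11.9×10⁻⁶×2.1948 = 2.424038×10⁻⁵ m/K
ΔT = 5.30×10⁻³ / 2.424038×10⁻⁵ = 218.643 K
T = 12.9 + 218.643 = 231.543 °C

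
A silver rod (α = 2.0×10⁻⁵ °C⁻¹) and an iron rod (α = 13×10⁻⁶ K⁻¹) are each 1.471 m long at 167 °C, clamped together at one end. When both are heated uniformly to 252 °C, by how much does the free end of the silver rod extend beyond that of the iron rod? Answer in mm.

ΔT = 85 K
silver: ΔL = 2.0×10⁻⁵ × 1.471 m × 85 = 2.5007×10⁻³ m = 2.5007 mm
iron: ΔL = 13×10⁻⁶ × 1.471 m × 85 = 1.6255×10⁻³ m = 1.6255 mm
difference = 2.5007 − 1.6255 = 0.8752 mm

0.875 mm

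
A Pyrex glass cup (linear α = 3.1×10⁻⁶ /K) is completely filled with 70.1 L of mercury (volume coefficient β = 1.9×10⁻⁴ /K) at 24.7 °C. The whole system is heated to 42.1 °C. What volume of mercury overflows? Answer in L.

0.220 L

The cup also expands: β_container ≈ 3α = 9.3×10⁻⁶ /K
Net overflow = V₀(β_liq − 3α_cont)ΔT
β − 3α = 1.90×10⁻⁴ − 9.3×10⁻⁶ = 1.807×10⁻⁴ /K; ΔT = 17.4 K
ΔV = 70.1 × 1.807×10⁻⁴ × 17.4 = 0.220 L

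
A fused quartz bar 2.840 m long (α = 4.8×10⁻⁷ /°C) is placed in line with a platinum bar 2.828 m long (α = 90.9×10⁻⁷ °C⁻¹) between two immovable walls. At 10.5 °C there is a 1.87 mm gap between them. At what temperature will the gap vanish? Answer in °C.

α₁L₁ = 1.3632×10⁻⁶ m/K, α₂L₂ = 2.570652×10⁻⁵ m/K → total 2.706972×10⁻⁵ m/K
ΔT = g/(α₁L₁+α₂L₂) = 1.87×10⁻³ / 2.706972×10⁻⁵ = 69.081 K
T = 10.5 + 69.081 = 79.581 °C

T = 79.6 °C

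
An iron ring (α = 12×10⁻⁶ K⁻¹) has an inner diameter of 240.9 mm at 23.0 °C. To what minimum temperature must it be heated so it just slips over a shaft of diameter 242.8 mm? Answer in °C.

T = 680 °C

Required Δd = 242.8 − 240.9 = 1.9 mm
Δd = αd₀ΔT ⇒ ΔT = Δd/(αd₀) = 1.9 / (12×10⁻⁶ × 240.9) = 657.26 K
T_min = 23.0 + 657.26 = 680.26 °C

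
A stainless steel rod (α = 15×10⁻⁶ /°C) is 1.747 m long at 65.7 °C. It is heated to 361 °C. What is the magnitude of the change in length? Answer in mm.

ΔL = 7.74 mm

|ΔT| = |361 − 65.7| = 295.3 K
ΔL = αL₀ΔT = (15×10⁻⁶)(1.747)(295.3) = 7.74×10⁻³ m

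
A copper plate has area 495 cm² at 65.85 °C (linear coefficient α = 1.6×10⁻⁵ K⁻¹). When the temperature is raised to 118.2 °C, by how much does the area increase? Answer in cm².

Area coefficient ≈ 2α; |ΔT| = 52.35 K
ΔA = 2αA₀ΔT = 2(1.6×10⁻⁵)(495)(52.35) = 0.829 cm²

ΔA = 0.829 cm²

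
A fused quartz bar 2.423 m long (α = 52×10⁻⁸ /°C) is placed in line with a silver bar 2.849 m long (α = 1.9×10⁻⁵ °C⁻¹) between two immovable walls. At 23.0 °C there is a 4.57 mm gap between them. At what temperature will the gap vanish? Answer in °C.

Gap closes when ΔL₁ + ΔL₂ = 4.57 mm = 4.57×10⁻³ m
(α₁L₁ + α₂L₂)ΔT = g
α₁L₁ + α₂L₂ = 52×10⁻⁸×2.423 + 1.9×10⁻⁵×2.849 = 5.539096×10⁻⁵ m/K
ΔT = 4.57×10⁻³ / 5.539096×10⁻⁵ = 82.50 K
T = 23.0 + 82.50 = 105.50 °C

T = 106 °C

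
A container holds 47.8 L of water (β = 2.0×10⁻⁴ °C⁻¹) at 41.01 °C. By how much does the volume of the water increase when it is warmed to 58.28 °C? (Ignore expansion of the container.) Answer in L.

ΔV = 0.165 L

|ΔT| = |58.28 − 41.01| = 17.27 K
ΔV = βV₀ΔT = (2.0×10⁻⁴)(47.8)(17.27) = 0.165 L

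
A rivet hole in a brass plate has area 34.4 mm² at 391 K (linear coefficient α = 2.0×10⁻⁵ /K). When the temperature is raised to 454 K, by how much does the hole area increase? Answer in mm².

Area coefficient ≈ 2α; |ΔT| = 63 K
ΔA = 2αA₀ΔT = 2(2.0×10⁻⁵)(34.4)(63) = 0.0867 mm²

ΔA = 0.0867 mm²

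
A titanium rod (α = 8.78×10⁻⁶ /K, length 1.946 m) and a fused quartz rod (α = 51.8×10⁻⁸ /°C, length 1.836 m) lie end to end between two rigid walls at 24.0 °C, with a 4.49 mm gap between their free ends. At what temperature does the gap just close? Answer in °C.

T = 273 °C

Gap closes when ΔL₁ + ΔL₂ = 4.49 mm = 4.49×10⁻³ m
(α₁L₁ + α₂L₂)ΔT = g
α₁L₁ + α₂L₂ = 8.78×10⁻⁶×1.946 + 51.8×10⁻⁸×1.836 = 1.8036928×10⁻⁵ m/K
ΔT = 4.49×10⁻³ / 1.8036928×10⁻⁵ = 248.93 K
T = 24.0 + 248.93 = 272.93 °C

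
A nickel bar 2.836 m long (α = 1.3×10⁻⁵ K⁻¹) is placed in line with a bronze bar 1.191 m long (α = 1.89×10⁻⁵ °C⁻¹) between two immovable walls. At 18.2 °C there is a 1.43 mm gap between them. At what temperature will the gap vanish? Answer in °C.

T = 42.3 °C

Gap closes when ΔL₁ + ΔL₂ = 1.43 mm = 1.43×10⁻³ m
(α₁L₁ + α₂L₂)ΔT = g
α₁L₁ + α₂L₂ = 1.3×10⁻⁵×2.836 + 1.89×10⁻⁵×1.191 = 5.93779×10⁻⁵ m/K
ΔT = 1.43×10⁻³ / 5.93779×10⁻⁵ = 24.083 K
T = 18.2 + 24.083 = 42.283 °C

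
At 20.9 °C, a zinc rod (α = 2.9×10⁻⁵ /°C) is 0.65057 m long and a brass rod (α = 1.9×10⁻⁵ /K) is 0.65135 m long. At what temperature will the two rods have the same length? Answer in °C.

Equal length when α₁L₁ΔT − α₂L₂ΔT = L₂ − L₁ = 7.80×10⁻⁴ m
α₁L₁ = 1.886653×10⁻⁵, α₂L₂ = 1.237565×10⁻⁵ → Δ(αL) = 6.49088×10⁻⁶ m/K
ΔT = 7.80×10⁻⁴ / 6.49088×10⁻⁶ = 120.169 K, so T = 20.9 + 120.169 = 141.069 °C

T = 141.1 °C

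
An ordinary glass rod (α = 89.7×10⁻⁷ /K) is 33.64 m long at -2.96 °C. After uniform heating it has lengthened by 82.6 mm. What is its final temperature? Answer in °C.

T = 271 °C

ΔL = αL₀ΔT ⇒ ΔT = ΔL / (αL₀)
ΔT = 82.6×10⁻³ m / (89.7×10⁻⁷ × 33.64 m) = 273.74 K
T = -2.96 + 273.74 = 270.78 °C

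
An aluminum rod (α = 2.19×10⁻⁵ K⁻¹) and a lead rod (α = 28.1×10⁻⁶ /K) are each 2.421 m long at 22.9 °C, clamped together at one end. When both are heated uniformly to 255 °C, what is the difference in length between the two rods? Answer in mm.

3.48 mm

ΔT = 232.1 K
aluminum: ΔL = 2.19×10⁻⁵ × 2.421 m × 232.1 = 1.2306×10⁻² m = 12.306 mm
lead: ΔL = 28.1×10⁻⁶ × 2.421 m × 232.1 = 1.5790×10⁻² m = 15.790 mm
difference = 15.790 − 12.306 = 3.484 mm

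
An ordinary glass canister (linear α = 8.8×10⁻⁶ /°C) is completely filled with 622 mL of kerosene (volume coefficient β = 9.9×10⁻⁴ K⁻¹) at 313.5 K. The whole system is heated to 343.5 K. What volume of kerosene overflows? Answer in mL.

18.0 mL

The canister also expands: β_container ≈ 3α = 2.64×10⁻⁵ /K
Net overflow = V₀(β_liq − 3α_cont)ΔT
β − 3α = 9.90×10⁻⁴ − 2.64×10⁻⁵ = 9.636×10⁻⁴ /K; ΔT = 30.0 K
ΔV = 622 × 9.636×10⁻⁴ × 30.0 = 18.0 mL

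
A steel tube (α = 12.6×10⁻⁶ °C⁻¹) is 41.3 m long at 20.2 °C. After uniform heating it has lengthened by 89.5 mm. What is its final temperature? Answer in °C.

T = 192 °C

ΔL = αL₀ΔT ⇒ ΔT = ΔL / (αL₀)
ΔT = 89.5×10⁻³ m / (12.6×10⁻⁶ × 41.3 m) = 171.99 K
T = 20.2 + 171.99 = 192.19 °C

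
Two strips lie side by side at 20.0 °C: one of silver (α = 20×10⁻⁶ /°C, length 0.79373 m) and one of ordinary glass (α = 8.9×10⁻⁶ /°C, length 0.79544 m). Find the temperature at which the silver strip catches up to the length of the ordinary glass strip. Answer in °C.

T = 214.4 °C

L₁(1 + α₁ΔT) = L₂(1 + α₂ΔT) ⇒ ΔT = (L₂ − L₁)/(α₁L₁ − α₂L₂)
L₂ − L₁ = 0.79544 − 0.79373 = 1.71×10⁻³ m
α₁L₁ − α₂L₂ = 20×10⁻⁶×0.79373 − 8.9×10⁻⁶×0.79544 = 8.795184×10⁻⁶ m/K
ΔT = 1.71×10⁻³ / 8.795184×10⁻⁶ = 194.425 K
T = 20.0 + 194.425 = 214.425 °C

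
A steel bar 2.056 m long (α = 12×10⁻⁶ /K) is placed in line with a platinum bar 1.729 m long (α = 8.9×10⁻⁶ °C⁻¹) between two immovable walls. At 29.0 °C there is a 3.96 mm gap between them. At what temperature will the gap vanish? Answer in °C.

T = 128 °C

α₁L₁ = 2.4672×10⁻⁵ m/K, α₂L₂ = 1.53881×10⁻⁵ m/K → total 4.00601×10⁻⁵ m/K
ΔT = g/(α₁L₁+α₂L₂) = 3.96×10⁻³ / 4.00601×10⁻⁵ = 98.85 K
T = 29.0 + 98.85 = 127.85 °C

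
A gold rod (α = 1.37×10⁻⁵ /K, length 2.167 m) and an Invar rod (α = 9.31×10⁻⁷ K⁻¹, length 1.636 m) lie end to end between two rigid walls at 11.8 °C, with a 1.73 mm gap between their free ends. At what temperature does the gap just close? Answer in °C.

Gap closes when ΔL₁ + ΔL₂ = 1.73 mm = 1.73×10⁻³ m
(α₁L₁ + α₂L₂)ΔT = g
α₁L₁ + α₂L₂ = 1.37×10⁻⁵×2.167 + 9.31×10⁻⁷×1.636 = 3.1211016×10⁻⁵ m/K
ΔT = 1.73×10⁻³ / 3.1211016×10⁻⁵ = 55.429 K
T = 11.8 + 55.429 = 67.229 °C

T = 67.2 °C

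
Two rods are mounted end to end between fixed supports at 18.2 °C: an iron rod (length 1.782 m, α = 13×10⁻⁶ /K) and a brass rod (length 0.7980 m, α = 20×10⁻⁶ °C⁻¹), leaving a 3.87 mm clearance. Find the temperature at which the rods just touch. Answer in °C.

α₁L₁ = 2.3166×10⁻⁵ m/K, α₂L₂ = 1.596×10⁻⁵ m/K → total 3.9126×10⁻⁵ m/K
ΔT = g/(α₁L₁+α₂L₂) = 3.87×10⁻³ / 3.9126×10⁻⁵ = 98.91 K
T = 18.2 + 98.91 = 117.11 °C

T = 117 °C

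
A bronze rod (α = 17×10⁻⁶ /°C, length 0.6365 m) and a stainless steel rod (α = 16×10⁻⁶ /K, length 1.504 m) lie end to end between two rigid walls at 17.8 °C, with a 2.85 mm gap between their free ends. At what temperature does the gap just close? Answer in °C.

T = 99.5 °C

α₁L₁ = 1.08205×10⁻⁵ m/K, α₂L₂ = 2.4064×10⁻⁵ m/K → total 3.48845×10⁻⁵ m/K
ΔT = g/(α₁L₁+α₂L₂) = 2.85×10⁻³ / 3.48845×10⁻⁵ = 81.698 K
T = 17.8 + 81.698 = 99.498 °C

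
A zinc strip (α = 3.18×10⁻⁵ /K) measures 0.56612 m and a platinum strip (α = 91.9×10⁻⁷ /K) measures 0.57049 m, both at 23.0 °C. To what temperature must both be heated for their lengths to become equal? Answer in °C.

T = 365.5 °C

Equal length when α₁L₁ΔT − α₂L₂ΔT = L₂ − L₁ = 4.37×10⁻³ m
α₁L₁ = 1.8002616×10⁻⁵, α₂L₂ = 5.2428031×10⁻⁶ → Δ(αL) = 1.27598129×10⁻⁵ m/K
ΔT = 4.37×10⁻³ / 1.27598129×10⁻⁵ = 342.482 K, so T = 23.0 + 342.482 = 365.482 °C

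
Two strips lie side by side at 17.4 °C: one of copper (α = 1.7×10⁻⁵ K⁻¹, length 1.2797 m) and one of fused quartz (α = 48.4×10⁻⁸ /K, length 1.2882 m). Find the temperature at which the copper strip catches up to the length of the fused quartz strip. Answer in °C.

T = 419.6 °C

L₁(1 + α₁ΔT) = L₂(1 + α₂ΔT) ⇒ ΔT = (L₂ − L₁)/(α₁L₁ − α₂L₂)
L₂ − L₁ = 1.2882 − 1.2797 = 8.50×10⁻³ m
α₁L₁ − α₂L₂ = 1.7×10⁻⁵×1.2797 − 48.4×10⁻⁸×1.2882 = 2.11314112×10⁻⁵ m/K
ΔT = 8.50×10⁻³ / 2.11314112×10⁻⁵ = 402.245 K
T = 17.4 + 402.245 = 419.645 °C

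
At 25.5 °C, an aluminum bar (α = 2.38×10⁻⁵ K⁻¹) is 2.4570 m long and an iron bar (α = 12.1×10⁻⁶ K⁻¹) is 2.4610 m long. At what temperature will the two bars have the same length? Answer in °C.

Equal length when α₁L₁ΔT − α₂L₂ΔT = L₂ − L₁ = 4.00×10⁻³ m
α₁L₁ = 5.84766×10⁻⁵, α₂L₂ = 2.97781×10⁻⁵ → Δ(αL) = 2.86985×10⁻⁵ m/K
ΔT = 4.00×10⁻³ / 2.86985×10⁻⁵ = 139.380 K, so T = 25.5 + 139.380 = 164.880 °C

T = 164.9 °C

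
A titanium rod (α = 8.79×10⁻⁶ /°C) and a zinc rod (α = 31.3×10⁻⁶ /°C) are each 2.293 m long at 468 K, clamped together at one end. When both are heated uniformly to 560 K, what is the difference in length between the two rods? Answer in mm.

4.75 mm

ΔT = 92 K
titanium: ΔL = 8.79×10⁻⁶ × 2.293 m × 92 = 1.8543×10⁻³ m = 1.8543 mm
zinc: ΔL = 31.3×10⁻⁶ × 2.293 m × 92 = 6.6029×10⁻³ m = 6.6029 mm
difference = 6.6029 − 1.8543 = 4.7486 mm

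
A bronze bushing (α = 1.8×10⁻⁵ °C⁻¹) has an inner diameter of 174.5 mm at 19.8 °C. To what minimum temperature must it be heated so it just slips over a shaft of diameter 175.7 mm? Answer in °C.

T = 402 °C

Required Δd = 175.7 − 174.5 = 1.2 mm
Δd = αd₀ΔT ⇒ ΔT = Δd/(αd₀) = 1.2 / (1.8×10⁻⁵ × 174.5) = 382.04 K
T_min = 19.8 + 382.04 = 401.84 °C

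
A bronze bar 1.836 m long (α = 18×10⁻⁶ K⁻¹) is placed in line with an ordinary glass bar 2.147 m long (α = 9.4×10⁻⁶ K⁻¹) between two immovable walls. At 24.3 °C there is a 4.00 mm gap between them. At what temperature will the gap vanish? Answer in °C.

α₁L₁ = 3.3048×10⁻⁵ m/K, α₂L₂ = 2.01818×10⁻⁵ m/K → total 5.32298×10⁻⁵ m/K
ΔT = g/(α₁L₁+α₂L₂) = 4.00×10⁻³ / 5.32298×10⁻⁵ = 75.146 K
T = 24.3 + 75.146 = 99.446 °C

T = 99.4 °C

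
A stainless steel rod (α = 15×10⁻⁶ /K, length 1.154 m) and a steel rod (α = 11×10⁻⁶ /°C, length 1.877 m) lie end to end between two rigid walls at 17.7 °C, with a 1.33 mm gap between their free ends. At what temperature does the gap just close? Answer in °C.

T = 52.7 °C

Gap closes when ΔL₁ + ΔL₂ = 1.33 mm = 1.33×10⁻³ m
(α₁L₁ + α₂L₂)ΔT = g
α₁L₁ + α₂L₂ = 15×10⁻⁶×1.154 + 11×10⁻⁶×1.877 = 3.7957×10⁻⁵ m/K
ΔT = 1.33×10⁻³ / 3.7957×10⁻⁵ = 35.040 K
T = 17.7 + 35.040 = 52.740 °C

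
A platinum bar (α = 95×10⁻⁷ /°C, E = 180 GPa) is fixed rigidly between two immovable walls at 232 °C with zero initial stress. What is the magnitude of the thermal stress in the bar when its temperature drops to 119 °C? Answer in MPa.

σ = 193 MPa

Fully constrained: the free strain ε = αΔT is blocked, so σ = Eε = EαΔT.
|ΔT| = 113 K
σ = 180×10⁹ × 95×10⁻⁷ × 113 = 1.93×10⁸ Pa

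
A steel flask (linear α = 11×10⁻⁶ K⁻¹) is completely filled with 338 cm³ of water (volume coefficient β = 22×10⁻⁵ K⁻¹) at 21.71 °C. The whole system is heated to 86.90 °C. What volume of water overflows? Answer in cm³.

The flask also expands: β_container ≈ 3α = 3.3×10⁻⁵ /K
Net overflow = V₀(β_liq − 3α_cont)ΔT
β − 3α = 2.20×10⁻⁴ − 3.3×10⁻⁵ = 1.87×10⁻⁴ /K; ΔT = 65.19 K
ΔV = 338 × 1.87×10⁻⁴ × 65.19 = 4.12 cm³

4.12 cm³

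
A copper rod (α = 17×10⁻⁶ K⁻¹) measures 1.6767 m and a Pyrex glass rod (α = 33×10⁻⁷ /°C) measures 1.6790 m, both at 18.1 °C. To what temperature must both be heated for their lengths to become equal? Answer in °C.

T = 118.3 °C

L₁(1 + α₁ΔT) = L₂(1 + α₂ΔT) ⇒ ΔT = (L₂ − L₁)/(α₁L₁ − α₂L₂)
L₂ − L₁ = 1.6790 − 1.6767 = 2.30×10⁻³ m
α₁L₁ − α₂L₂ = 17×10⁻⁶×1.6767 − 33×10⁻⁷×1.6790 = 2.29632×10⁻⁵ m/K
ΔT = 2.30×10⁻³ / 2.29632×10⁻⁵ = 100.160 K
T = 18.1 + 100.160 = 118.260 °C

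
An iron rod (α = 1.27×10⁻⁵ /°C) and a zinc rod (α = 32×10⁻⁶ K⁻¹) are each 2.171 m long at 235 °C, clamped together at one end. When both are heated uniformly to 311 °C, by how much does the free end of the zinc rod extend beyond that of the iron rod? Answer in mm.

ΔT = 76 K
iron: ΔL = 1.27×10⁻⁵ × 2.171 m × 76 = 2.0954×10⁻³ m = 2.0954 mm
zinc: ΔL = 32×10⁻⁶ × 2.171 m × 76 = 5.2799×10⁻³ m = 5.2799 mm
difference = 5.2799 − 2.0954 = 3.1845 mm

3.18 mm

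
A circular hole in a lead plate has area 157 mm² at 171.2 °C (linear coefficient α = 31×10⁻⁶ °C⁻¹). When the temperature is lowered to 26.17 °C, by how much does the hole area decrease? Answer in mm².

Area coefficient ≈ 2α; |ΔT| = 145.03 K
ΔA = 2αA₀ΔT = 2(31×10⁻⁶)(157)(145.03) = 1.41 mm²

ΔA = 1.41 mm²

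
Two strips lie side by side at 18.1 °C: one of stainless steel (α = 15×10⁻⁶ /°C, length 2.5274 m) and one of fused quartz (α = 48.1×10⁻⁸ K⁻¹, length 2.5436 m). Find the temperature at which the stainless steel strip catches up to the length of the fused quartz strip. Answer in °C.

Equal length when α₁L₁ΔT − α₂L₂ΔT = L₂ − L₁ = 1.62×10⁻² m
α₁L₁ = 3.7911×10⁻⁵, α₂L₂ = 1.2234716×10⁻⁶ → Δ(αL) = 3.66875284×10⁻⁵ m/K
ΔT = 1.62×10⁻² / 3.66875284×10⁻⁵ = 441.567 K, so T = 18.1 + 441.567 = 459.667 °C

T = 459.7 °C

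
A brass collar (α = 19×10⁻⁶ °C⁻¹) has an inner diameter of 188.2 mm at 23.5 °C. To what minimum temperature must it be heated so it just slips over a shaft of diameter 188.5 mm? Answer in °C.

T = 107 °C

Required Δd = 188.5 − 188.2 = 0.3 mm
Δd = αd₀ΔT ⇒ ΔT = Δd/(αd₀) = 0.3 / (19×10⁻⁶ × 188.2) = 83.90 K
T_min = 23.5 + 83.90 = 107.40 °C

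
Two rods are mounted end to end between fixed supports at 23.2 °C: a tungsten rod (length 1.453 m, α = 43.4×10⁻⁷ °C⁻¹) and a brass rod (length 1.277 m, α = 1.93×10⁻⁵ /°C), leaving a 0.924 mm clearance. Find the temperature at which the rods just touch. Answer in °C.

α₁L₁ = 6.30602×10⁻⁶ m/K, α₂L₂ = 2.46461×10⁻⁵ m/K → total 3.095212×10⁻⁵ m/K
ΔT = g/(α₁L₁+α₂L₂) = 9.24×10⁻⁴ / 3.095212×10⁻⁵ = 29.853 K
T = 23.2 + 29.853 = 53.053 °C

T = 53.1 °C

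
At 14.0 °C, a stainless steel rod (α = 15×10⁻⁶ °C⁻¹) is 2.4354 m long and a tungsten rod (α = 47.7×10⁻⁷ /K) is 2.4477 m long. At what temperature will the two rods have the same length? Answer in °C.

T = 508.9 °C

Equal length when α₁L₁ΔT − α₂L₂ΔT = L₂ − L₁ = 1.23×10⁻² m
α₁L₁ = 3.6531×10⁻⁵, α₂L₂ = 1.1675529×10⁻⁵ → Δ(αL) = 2.4855471×10⁻⁵ m/K
ΔT = 1.23×10⁻² / 2.4855471×10⁻⁵ = 494.861 K, so T = 14.0 + 494.861 = 508.861 °C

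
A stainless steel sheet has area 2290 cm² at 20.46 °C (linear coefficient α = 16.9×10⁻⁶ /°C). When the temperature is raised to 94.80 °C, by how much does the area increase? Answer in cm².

ΔA = 5.75 cm²

Area coefficient ≈ 2α; |ΔT| = 74.34 K
ΔA = 2αA₀ΔT = 2(16.9×10⁻⁶)(2290)(74.34) = 5.75 cm²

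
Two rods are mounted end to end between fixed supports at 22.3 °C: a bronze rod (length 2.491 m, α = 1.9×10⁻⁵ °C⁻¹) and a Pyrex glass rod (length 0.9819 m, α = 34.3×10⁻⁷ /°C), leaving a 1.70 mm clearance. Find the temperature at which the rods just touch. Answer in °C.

α₁L₁ = 4.7329×10⁻⁵ m/K, α₂L₂ = 3.367917×10⁻⁶ m/K → total 5.0696917×10⁻⁵ m/K
ΔT = g/(α₁L₁+α₂L₂) = 1.70×10⁻³ / 5.0696917×10⁻⁵ = 33.533 K
T = 22.3 + 33.533 = 55.833 °C

T = 55.8 °C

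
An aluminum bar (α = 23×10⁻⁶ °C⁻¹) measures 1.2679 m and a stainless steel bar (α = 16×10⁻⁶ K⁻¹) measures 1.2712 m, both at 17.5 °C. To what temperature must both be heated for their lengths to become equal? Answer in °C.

T = 391.5 °C

Equal length when α₁L₁ΔT − α₂L₂ΔT = L₂ − L₁ = 3.30×10⁻³ m
α₁L₁ = 2.91617×10⁻⁵, α₂L₂ = 2.03392×10⁻⁵ → Δ(αL) = 8.8225×10⁻⁶ m/K
ΔT = 3.30×10⁻³ / 8.8225×10⁻⁶ = 374.044 K, so T = 17.5 + 374.044 = 391.544 °C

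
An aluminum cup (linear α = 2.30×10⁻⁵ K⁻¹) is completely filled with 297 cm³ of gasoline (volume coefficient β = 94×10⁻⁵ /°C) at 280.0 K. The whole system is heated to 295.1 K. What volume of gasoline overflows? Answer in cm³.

The cup also expands: β_container ≈ 3α = 6.9×10⁻⁵ /K
Net overflow = V₀(β_liq − 3α_cont)ΔT
β − 3α = 9.40×10⁻⁴ − 6.9×10⁻⁵ = 8.71×10⁻⁴ /K; ΔT = 15.1 K
ΔV = 297 × 8.71×10⁻⁴ × 15.1 = 3.91 cm³

3.91 cm³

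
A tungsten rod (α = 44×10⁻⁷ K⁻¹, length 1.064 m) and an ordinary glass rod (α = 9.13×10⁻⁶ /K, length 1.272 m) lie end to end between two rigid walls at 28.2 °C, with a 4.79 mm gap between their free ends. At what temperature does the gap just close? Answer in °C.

T = 322 °C

Gap closes when ΔL₁ + ΔL₂ = 4.79 mm = 4.79×10⁻³ m
(α₁L₁ + α₂L₂)ΔT = g
α₁L₁ + α₂L₂ = 44×10⁻⁷×1.064 + 9.13×10⁻⁶×1.272 = 1.629496×10⁻⁵ m/K
ΔT = 4.79×10⁻³ / 1.629496×10⁻⁵ = 293.96 K
T = 28.2 + 293.96 = 322.16 °C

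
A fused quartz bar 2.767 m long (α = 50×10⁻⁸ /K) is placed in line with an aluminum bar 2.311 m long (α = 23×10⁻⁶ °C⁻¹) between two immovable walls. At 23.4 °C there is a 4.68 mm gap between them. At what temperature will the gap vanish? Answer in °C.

α₁L₁ = 1.3835×10⁻⁶ m/K, α₂L₂ = 5.3153×10⁻⁵ m/K → total 5.45365×10⁻⁵ m/K
ΔT = g/(α₁L₁+α₂L₂) = 4.68×10⁻³ / 5.45365×10⁻⁵ = 85.81 K
T = 23.4 + 85.81 = 109.21 °C

T = 109 °C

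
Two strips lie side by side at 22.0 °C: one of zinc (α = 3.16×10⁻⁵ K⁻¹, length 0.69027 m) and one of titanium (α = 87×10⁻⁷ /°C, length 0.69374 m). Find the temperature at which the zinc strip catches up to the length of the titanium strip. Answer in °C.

T = 241.9 °C

L₁(1 + α₁ΔT) = L₂(1 + α₂ΔT) ⇒ ΔT = (L₂ − L₁)/(α₁L₁ − α₂L₂)
L₂ − L₁ = 0.69374 − 0.69027 = 3.47×10⁻³ m
α₁L₁ − α₂L₂ = 3.16×10⁻⁵×0.69027 − 87×10⁻⁷×0.69374 = 1.5776994×10⁻⁵ m/K
ΔT = 3.47×10⁻³ / 1.5776994×10⁻⁵ = 219.941 K
T = 22.0 + 219.941 = 241.941 °C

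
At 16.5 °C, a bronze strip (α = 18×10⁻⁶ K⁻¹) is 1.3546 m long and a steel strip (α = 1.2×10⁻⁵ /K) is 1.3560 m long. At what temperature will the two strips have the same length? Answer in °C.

L₁(1 + α₁ΔT) = L₂(1 + α₂ΔT) ⇒ ΔT = (L₂ − L₁)/(α₁L₁ − α₂L₂)
L₂ − L₁ = 1.3560 − 1.3546 = 1.40×10⁻³ m
α₁L₁ − α₂L₂ = 18×10⁻⁶×1.3546 − 1.2×10⁻⁵×1.3560 = 8.1108×10⁻⁶ m/K
ΔT = 1.40×10⁻³ / 8.1108×10⁻⁶ = 172.609 K
T = 16.5 + 172.609 = 189.109 °C

T = 189.1 °C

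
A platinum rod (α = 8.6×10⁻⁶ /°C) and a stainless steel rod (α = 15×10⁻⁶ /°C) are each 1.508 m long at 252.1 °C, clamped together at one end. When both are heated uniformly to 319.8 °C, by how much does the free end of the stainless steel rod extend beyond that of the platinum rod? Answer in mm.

ΔT = 67.7 K
platinum: ΔL = 8.6×10⁻⁶ × 1.508 m × 67.7 = 8.7799×10⁻⁴ m = 0.87799 mm
stainless steel: ΔL = 15×10⁻⁶ × 1.508 m × 67.7 = 1.5314×10⁻³ m = 1.5314 mm
difference = 1.5314 − 0.87799 = 0.65341 mm

0.653 mm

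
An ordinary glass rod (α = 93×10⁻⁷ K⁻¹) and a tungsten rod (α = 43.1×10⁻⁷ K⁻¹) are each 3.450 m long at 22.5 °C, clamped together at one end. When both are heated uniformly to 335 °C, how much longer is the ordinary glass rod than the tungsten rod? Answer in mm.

5.38 mm

ΔT = 312.5 K
ordinary glass: ΔL = 93×10⁻⁷ × 3.450 m × 312.5 = 1.0027×10⁻² m = 10.027 mm
tungsten: ΔL = 43.1×10⁻⁷ × 3.450 m × 312.5 = 4.6467×10⁻³ m = 4.6467 mm
difference = 10.027 − 4.6467 = 5.3803 mm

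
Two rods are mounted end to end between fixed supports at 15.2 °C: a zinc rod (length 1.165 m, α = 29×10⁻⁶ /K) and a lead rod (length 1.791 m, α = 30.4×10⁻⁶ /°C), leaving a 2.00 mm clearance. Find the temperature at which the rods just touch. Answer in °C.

α₁L₁ = 3.3785×10⁻⁵ m/K, α₂L₂ = 5.44464×10⁻⁵ m/K → total 8.82314×10⁻⁵ m/K
ΔT = g/(α₁L₁+α₂L₂) = 2.00×10⁻³ / 8.82314×10⁻⁵ = 22.668 K
T = 15.2 + 22.668 = 37.868 °C

T = 37.9 °C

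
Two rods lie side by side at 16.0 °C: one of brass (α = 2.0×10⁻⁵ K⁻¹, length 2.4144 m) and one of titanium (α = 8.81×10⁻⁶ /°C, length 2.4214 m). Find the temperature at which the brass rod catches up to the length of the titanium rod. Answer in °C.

Equal length when α₁L₁ΔT − α₂L₂ΔT = L₂ − L₁ = 7.00×10⁻³ m
α₁L₁ = 4.8288×10⁻⁵, α₂L₂ = 2.1332534×10⁻⁵ → Δ(αL) = 2.6955466×10⁻⁵ m/K
ΔT = 7.00×10⁻³ / 2.6955466×10⁻⁵ = 259.688 K, so T = 16.0 + 259.688 = 275.688 °C

T = 275.7 °C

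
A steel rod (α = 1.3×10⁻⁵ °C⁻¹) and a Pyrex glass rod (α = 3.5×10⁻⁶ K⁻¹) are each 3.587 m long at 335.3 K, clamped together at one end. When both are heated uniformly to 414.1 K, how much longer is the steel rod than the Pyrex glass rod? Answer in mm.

ΔT = 78.8 K
steel: ΔL = 1.3×10⁻⁵ × 3.587 m × 78.8 = 3.6745×10⁻³ m = 3.6745 mm
Pyrex glass: ΔL = 3.5×10⁻⁶ × 3.587 m × 78.8 = 9.8929×10⁻⁴ m = 0.98929 mm
difference = 3.6745 − 0.98929 = 2.68521 mm

2.69 mm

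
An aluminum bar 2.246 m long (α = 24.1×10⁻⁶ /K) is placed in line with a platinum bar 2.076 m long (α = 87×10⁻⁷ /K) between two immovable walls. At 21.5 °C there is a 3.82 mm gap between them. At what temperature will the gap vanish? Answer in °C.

α₁L₁ = 5.41286×10⁻⁵ m/K, α₂L₂ = 1.80612×10⁻⁵ m/K → total 7.21898×10⁻⁵ m/K
ΔT = g/(α₁L₁+α₂L₂) = 3.82×10⁻³ / 7.21898×10⁻⁵ = 52.916 K
T = 21.5 + 52.916 = 74.416 °C

T = 74.4 °C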